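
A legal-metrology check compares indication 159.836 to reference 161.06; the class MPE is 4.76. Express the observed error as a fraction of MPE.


e = indication - reference = 159.836 - 161.06 = -1.2240
|e| = 1.2240
ratio = |e| / MPE = 1.2240 / 4.76
ratio = 0.2571

0.2571


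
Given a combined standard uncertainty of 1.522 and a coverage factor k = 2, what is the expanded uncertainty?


U = k * uc
U = 2 * 1.522
U = 3.0440

3.0440


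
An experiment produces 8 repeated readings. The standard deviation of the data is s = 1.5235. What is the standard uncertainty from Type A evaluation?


u_A = s / sqrt(n)
u_A = 1.5235 / sqrt(8)
u_A = 1.5235 / 2.8284271
u_A = 0.5386

0.5386


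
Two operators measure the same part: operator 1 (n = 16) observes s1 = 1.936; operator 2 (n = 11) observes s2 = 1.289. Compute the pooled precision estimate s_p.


s_p = sqrt(((n1-1)*s1^2 + (n2-1)*s2^2) / (n1+n2-2))
numerator = (16-1)*1.936^2 + (11-1)*1.289^2 = 56.22144 + 16.61521 = 72.83665
denominator = 16 + 11 - 2 = 25
s_p^2 = 72.83665 / 25 = 2.913466
s_p = sqrt(2.913466) = 1.7069

1.7069


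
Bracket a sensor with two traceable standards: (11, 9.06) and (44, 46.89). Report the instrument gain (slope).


slope = (y2 - y1) / (x2 - x1)
= (46.89 - 9.06) / (44 - 11)
= 37.8300 / 33
= 1.1464

1.1464


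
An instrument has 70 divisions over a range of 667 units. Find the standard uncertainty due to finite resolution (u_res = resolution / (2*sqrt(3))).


resolution = range / divisions
resolution = 667 / 70 = 9.5285714
u_res = resolution / (2*sqrt(3))
u_res = 9.5285714 / 3.4641016
u_res = 2.7507

2.7507


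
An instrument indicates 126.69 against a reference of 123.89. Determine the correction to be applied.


Correction = standard - reading
= 123.89 - 126.69
= -2.8000

-2.8000


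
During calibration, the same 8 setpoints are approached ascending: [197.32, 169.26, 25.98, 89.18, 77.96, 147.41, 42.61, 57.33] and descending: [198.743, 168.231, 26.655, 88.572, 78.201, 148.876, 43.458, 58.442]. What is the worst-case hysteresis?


|197.32 - 198.743| = 1.4230
|169.26 - 168.231| = 1.0290
|25.98 - 26.655| = 0.6750
|89.18 - 88.572| = 0.6080
|77.96 - 78.201| = 0.2410
|147.41 - 148.876| = 1.4660
|42.61 - 43.458| = 0.8480
|57.33 - 58.442| = 1.1120
hysteresis = max(diffs) = 1.4660

1.4660


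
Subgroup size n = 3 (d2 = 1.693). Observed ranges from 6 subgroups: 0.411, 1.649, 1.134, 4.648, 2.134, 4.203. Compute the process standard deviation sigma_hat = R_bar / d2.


R_bar = (0.411 + 1.649 + 1.134 + 4.648 + 2.134 + 4.203) / 6
R_bar = 14.179 / 6 = 2.3631667
sigma_hat = R_bar / d2 = 2.3631667 / 1.693 = 1.3958

1.3958


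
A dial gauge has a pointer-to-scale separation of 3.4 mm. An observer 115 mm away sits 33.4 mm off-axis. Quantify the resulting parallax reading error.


error = h * offset / d
= 3.4 * 33.4 / 115
= 0.9875

0.9875


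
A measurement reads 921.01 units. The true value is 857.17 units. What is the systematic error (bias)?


Systematic error = measured - true
= 921.01 - 857.17
= 63.8400

63.8400


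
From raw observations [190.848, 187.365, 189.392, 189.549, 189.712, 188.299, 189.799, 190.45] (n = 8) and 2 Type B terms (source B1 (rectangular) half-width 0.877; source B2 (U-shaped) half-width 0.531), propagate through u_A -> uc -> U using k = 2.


mean = (190.848 + 187.365 + 189.392 + 189.549 + 189.712 + 188.299 + 189.799 + 190.45) / 8 = 189.42675
s = sqrt(sum((x - mean)^2)/(n-1)) = 1.1228609
u_A = s / sqrt(n) = 1.1228609 / sqrt(8) = 0.39699128
u_B1 = 0.877 / sqrt(3) = 0.50633619
u_B2 = 0.531 / sqrt(2) = 0.3754737
uc = sqrt(0.39699128^2 + 0.50633619^2 + 0.3754737^2) = 0.74495565
U = k * uc = 2 * 0.74495565
U = 1.4899

1.4899


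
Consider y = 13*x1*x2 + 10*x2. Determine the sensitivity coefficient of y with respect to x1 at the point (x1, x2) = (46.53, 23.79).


y = 13*x1*x2 + 10*x2
dy/dx1 = 13*x2
Evaluate at x2 = 23.79: c1 = 13 * 23.79
c1 = 309.2700

309.2700


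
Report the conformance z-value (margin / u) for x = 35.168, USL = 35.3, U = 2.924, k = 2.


u = U / k = 2.924 / 2 = 1.462
margin = |USL - x| = |35.3 - 35.168| = 0.132
z = margin / u = 0.132 / 1.462
z = 0.0903

0.0903


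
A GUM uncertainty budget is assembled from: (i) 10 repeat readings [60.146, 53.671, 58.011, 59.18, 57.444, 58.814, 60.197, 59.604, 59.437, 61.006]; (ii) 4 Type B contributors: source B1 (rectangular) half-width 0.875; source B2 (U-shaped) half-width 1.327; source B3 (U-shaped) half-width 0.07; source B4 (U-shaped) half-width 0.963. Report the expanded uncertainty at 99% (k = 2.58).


mean = (60.146 + 53.671 + 58.011 + 59.18 + 57.444 + 58.814 + 60.197 + 59.604 + 59.437 + 61.006) / 10 = 58.751
s = sqrt(sum((x - mean)^2)/(n-1)) = 2.0701699
u_A = s / sqrt(n) = 2.0701699 / sqrt(10) = 0.6546452
u_B1 = 0.875 / sqrt(3) = 0.50518149
u_B2 = 1.327 / sqrt(2) = 0.9383307
u_B3 = 0.07 / sqrt(2) = 0.049497475
u_B4 = 0.963 / sqrt(2) = 0.68094383
uc = sqrt(0.6546452^2 + 0.50518149^2 + 0.9383307^2 + 0.049497475^2 + 0.68094383^2) = 1.4249097
U = k * uc = 2.58 * 1.4249097
U = 3.6763

3.6763


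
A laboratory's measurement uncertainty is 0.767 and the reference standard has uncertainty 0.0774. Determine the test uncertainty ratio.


TUR = u_lab / u_ref
= 0.767 / 0.0774
= 9.9096

9.9096


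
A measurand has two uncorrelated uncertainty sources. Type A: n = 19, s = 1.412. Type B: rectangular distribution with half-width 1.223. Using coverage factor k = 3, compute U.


u_A = s / sqrt(n) = 1.412 / sqrt(19) = 0.32393502
u_B = half_width / sqrt(3) = 1.223 / sqrt(3) = 0.70609938
uc = sqrt(u_A^2 + u_B^2) = sqrt(0.32393502^2 + 0.70609938^2) = 0.77685921
U = k * uc = 3 * 0.77685921
U = 2.3306

2.3306


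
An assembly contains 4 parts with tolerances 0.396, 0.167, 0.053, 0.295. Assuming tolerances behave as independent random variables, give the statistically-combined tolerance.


RSS = sqrt(0.396^2 + 0.167^2 + 0.053^2 + 0.295^2)
= sqrt(0.274539)
= 0.5240

0.5240


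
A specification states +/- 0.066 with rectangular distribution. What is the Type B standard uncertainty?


u_B = half_width / sqrt(3)
u_B = 0.066 / 1.7320508
u_B = 0.0381

0.0381


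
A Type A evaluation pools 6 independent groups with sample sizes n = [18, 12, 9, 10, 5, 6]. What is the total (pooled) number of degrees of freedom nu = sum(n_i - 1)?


nu = sum_i (n_i - 1)
nu = ((18 - 1) + (12 - 1) + (9 - 1) + (10 - 1) + (5 - 1) + (6 - 1))
nu = 17 + 11 + 8 + 9 + 4 + 5
nu = 54

54


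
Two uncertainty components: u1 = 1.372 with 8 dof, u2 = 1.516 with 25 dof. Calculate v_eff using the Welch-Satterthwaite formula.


uc = sqrt(u1^2 + u2^2) = sqrt(1.372^2 + 1.516^2) = 2.0446613
v_eff = uc^4 / (u1^4/v1 + u2^4/v2)
= 2.0446613^4 / (1.372^4/8 + 1.516^4/25)
= 17.477749 / 0.65420042
v_eff = 26.7162

26.7162


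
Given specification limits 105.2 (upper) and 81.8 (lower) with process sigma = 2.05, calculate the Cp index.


Cp = (USL - LSL) / (6 * sigma)
= (105.2 - 81.8) / (6 * 2.05)
= 23.4000 / 12.3000
= 1.9024

1.9024


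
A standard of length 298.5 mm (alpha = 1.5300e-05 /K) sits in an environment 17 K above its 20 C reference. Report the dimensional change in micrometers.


dL = L * alpha * dT
= 298.5 * 1.5300e-05 * 17
= 0.0776398 mm
dL_um = 0.0776398 * 1000 = 77.6398 um

77.6398


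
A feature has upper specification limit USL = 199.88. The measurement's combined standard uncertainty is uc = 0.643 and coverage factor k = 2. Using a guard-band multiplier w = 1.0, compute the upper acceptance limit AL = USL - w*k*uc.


U = k * uc = 2 * 0.643 = 1.286
guard band g = w * U = 1.0 * 1.286 = 1.286
AL = USL - g = 199.88 - 1.286
AL = 198.5940

198.5940


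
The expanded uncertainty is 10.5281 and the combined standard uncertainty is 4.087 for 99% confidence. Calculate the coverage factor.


k = U / uc
k = 10.5281 / 4.087
k = 2.576

2.576


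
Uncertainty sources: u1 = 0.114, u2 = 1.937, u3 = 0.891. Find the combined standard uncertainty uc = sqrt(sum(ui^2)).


uc = sqrt(0.114^2 + 1.937^2 + 0.891^2)
uc = sqrt(4.558846)
uc = 2.1351

2.1351


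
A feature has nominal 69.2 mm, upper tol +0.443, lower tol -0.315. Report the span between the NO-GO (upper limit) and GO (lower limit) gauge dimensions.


GO = nominal - lower_tol (smallest hole = maximum material condition)
GO = 69.2 - 0.315 = 68.885
NO-GO = nominal + upper_tol (largest hole = least material condition)
NO-GO = 69.2 + 0.443 = 69.643
spread = NO-GO - GO = 69.643 - 68.885 = 0.7580

0.7580


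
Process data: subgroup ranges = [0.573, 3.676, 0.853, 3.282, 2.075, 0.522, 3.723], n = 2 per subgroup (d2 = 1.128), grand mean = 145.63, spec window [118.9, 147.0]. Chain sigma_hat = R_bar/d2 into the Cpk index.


R_bar = (0.573 + 3.676 + 0.853 + 3.282 + 2.075 + 0.522 + 3.723) / 7 = 2.1005714
sigma = R_bar / d2 = 2.1005714 / 1.128 = 1.8622087
Cp = (USL - LSL)/(6*sigma) = (147.0 - 118.9)/(6*1.8622087) = 2.5149
Cpu = (147.0 - 145.63)/(3*1.8622087) = 0.2452
Cpl = (145.63 - 118.9)/(3*1.8622087) = 4.7846
Cpk = min(Cpu, Cpl) = 0.2452

0.2452


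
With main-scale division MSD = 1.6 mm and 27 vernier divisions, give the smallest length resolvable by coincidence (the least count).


LC = MSD / n_div
= 1.6 / 27
= 0.0593

0.0593


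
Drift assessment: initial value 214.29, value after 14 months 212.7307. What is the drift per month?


rate = (v2 - v1) / months
= (212.7307 - 214.29) / 14
= -1.5593 / 14
= -0.1114

-0.1114


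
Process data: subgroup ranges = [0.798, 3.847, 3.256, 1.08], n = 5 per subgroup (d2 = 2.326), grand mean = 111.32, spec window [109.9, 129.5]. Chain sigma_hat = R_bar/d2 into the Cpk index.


R_bar = (0.798 + 3.847 + 3.256 + 1.08) / 4 = 2.24525
sigma = R_bar / d2 = 2.24525 / 2.326 = 0.96528375
Cp = (USL - LSL)/(6*sigma) = (129.5 - 109.9)/(6*0.96528375) = 3.3842
Cpu = (129.5 - 111.32)/(3*0.96528375) = 6.2779
Cpl = (111.32 - 109.9)/(3*0.96528375) = 0.4904
Cpk = min(Cpu, Cpl) = 0.4904

0.4904


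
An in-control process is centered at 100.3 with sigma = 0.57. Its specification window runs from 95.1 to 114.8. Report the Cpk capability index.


Cpu = (USL - mean) / (3*sigma) = (114.8 - 100.3) / (3*0.57) = 8.4795
Cpl = (mean - LSL) / (3*sigma) = (100.3 - 95.1) / (3*0.57) = 3.0409
Cpk = min(Cpu, Cpl) = 3.0409

3.0409


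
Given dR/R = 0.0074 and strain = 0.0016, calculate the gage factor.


GF = (dR/R) / epsilon
= 0.0074 / 0.0016
= 4.6250

4.6250


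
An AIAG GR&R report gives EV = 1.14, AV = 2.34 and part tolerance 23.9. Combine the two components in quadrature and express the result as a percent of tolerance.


GRR = sqrt(EV^2 + AV^2) = sqrt(1.14^2 + 2.34^2) = 2.6029214
%GRR = GRR / tol * 100 = 2.6029214 / 23.9 * 100
%GRR = 10.8909

10.8909


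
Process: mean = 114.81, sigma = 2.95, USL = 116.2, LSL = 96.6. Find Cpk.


Cpu = (USL - mean) / (3*sigma) = (116.2 - 114.81) / (3*2.95) = 0.1571
Cpl = (mean - LSL) / (3*sigma) = (114.81 - 96.6) / (3*2.95) = 2.0576
Cpk = min(Cpu, Cpl) = 0.1571

0.1571


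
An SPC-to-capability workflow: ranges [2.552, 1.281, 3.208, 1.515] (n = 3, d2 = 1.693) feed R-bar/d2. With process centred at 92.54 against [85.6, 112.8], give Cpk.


R_bar = (2.552 + 1.281 + 3.208 + 1.515) / 4 = 2.139
sigma = R_bar / d2 = 2.139 / 1.693 = 1.2634377
Cp = (USL - LSL)/(6*sigma) = (112.8 - 85.6)/(6*1.2634377) = 3.5881
Cpu = (112.8 - 92.54)/(3*1.2634377) = 5.3452
Cpl = (92.54 - 85.6)/(3*1.2634377) = 1.8310
Cpk = min(Cpu, Cpl) = 1.8310

1.8310


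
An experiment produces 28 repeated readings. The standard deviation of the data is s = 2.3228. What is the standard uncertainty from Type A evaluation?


u_A = s / sqrt(n)
u_A = 2.3228 / sqrt(28)
u_A = 2.3228 / 5.2915026
u_A = 0.4390

0.4390


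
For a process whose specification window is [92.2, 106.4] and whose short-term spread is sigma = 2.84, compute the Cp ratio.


Cp = (USL - LSL) / (6 * sigma)
= (106.4 - 92.2) / (6 * 2.84)
= 14.2000 / 17.0400
= 0.8333

0.8333


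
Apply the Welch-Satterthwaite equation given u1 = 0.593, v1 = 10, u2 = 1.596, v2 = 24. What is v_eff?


uc = sqrt(u1^2 + u2^2) = sqrt(0.593^2 + 1.596^2) = 1.7026054
v_eff = uc^4 / (u1^4/v1 + u2^4/v2)
= 1.7026054^4 / (0.593^4/10 + 1.596^4/24)
= 8.4034191 / 0.28271192
v_eff = 29.7243

29.7243


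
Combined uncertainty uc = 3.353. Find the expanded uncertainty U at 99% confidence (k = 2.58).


U = k * uc
U = 2.58 * 3.353
U = 8.6507

8.6507


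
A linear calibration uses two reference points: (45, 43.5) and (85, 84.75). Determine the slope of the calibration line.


slope = (y2 - y1) / (x2 - x1)
= (84.75 - 43.5) / (85 - 45)
= 41.2500 / 40
= 1.0312

1.0312


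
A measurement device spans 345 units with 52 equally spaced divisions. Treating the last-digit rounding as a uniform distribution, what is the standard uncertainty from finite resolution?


resolution = range / divisions
resolution = 345 / 52 = 6.6346154
u_res = resolution / (2*sqrt(3))
u_res = 6.6346154 / 3.4641016
u_res = 1.9152

1.9152


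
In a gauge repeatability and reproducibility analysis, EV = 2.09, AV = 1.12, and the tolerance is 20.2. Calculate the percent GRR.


GRR = sqrt(EV^2 + AV^2) = sqrt(2.09^2 + 1.12^2) = 2.3711811
%GRR = GRR / tol * 100 = 2.3711811 / 20.2 * 100
%GRR = 11.7385

11.7385


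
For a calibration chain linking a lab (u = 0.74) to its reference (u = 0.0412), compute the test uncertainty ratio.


TUR = u_lab / u_ref
= 0.74 / 0.0412
= 17.9612

17.9612


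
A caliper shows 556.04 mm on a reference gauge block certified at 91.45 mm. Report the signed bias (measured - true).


Systematic error = measured - true
= 556.04 - 91.45
= 464.5900

464.5900


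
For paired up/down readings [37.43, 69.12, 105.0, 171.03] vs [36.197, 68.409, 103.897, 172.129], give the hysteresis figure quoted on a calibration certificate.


|37.43 - 36.197| = 1.2330
|69.12 - 68.409| = 0.7110
|105.0 - 103.897| = 1.1030
|171.03 - 172.129| = 1.0990
hysteresis = max(diffs) = 1.2330

1.2330


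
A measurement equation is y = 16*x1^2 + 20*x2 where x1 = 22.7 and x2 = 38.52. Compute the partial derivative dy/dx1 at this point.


y = 16*x1^2 + 20*x2
dy/dx1 = 2*16*x1
Evaluate at x1 = 22.7: c1 = 32 * 22.7
c1 = 726.4000

726.4000


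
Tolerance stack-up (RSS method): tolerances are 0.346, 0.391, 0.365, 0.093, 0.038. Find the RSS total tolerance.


RSS = sqrt(0.346^2 + 0.391^2 + 0.365^2 + 0.093^2 + 0.038^2)
= sqrt(0.415915)
= 0.6449

0.6449


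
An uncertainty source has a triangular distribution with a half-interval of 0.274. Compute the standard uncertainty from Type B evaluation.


u_B = half_width / sqrt(6)
u_B = 0.274 / 2.4494897
u_B = 0.1119

0.1119


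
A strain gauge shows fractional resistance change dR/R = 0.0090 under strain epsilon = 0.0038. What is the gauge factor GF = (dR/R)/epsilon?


GF = (dR/R) / epsilon
= 0.0090 / 0.0038
= 2.3684

2.3684


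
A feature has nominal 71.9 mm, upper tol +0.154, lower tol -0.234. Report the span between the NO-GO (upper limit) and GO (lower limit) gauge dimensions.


GO = nominal - lower_tol (smallest hole = maximum material condition)
GO = 71.9 - 0.234 = 71.666
NO-GO = nominal + upper_tol (largest hole = least material condition)
NO-GO = 71.9 + 0.154 = 72.054
spread = NO-GO - GO = 72.054 - 71.666 = 0.3880

0.3880


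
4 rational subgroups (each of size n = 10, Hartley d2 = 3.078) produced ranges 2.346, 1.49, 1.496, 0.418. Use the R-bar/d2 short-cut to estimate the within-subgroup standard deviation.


R_bar = (2.346 + 1.49 + 1.496 + 0.418) / 4
R_bar = 5.75 / 4 = 1.4375
sigma_hat = R_bar / d2 = 1.4375 / 3.078 = 0.4670

0.4670


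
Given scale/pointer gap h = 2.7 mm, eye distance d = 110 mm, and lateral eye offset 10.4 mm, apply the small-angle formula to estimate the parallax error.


error = h * offset / d
= 2.7 * 10.4 / 110
= 0.2553

0.2553


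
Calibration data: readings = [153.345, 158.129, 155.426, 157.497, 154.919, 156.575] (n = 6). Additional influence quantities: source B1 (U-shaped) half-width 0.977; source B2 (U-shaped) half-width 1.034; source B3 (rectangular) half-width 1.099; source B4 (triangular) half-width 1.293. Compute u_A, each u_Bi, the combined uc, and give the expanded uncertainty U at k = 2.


mean = (153.345 + 158.129 + 155.426 + 157.497 + 154.919 + 156.575) / 6 = 155.9818333
s = sqrt(sum((x - mean)^2)/(n-1)) = 1.7691442
u_A = s / sqrt(n) = 1.7691442 / sqrt(6) = 0.7222501
u_B1 = 0.977 / sqrt(2) = 0.69084333
u_B2 = 1.034 / sqrt(2) = 0.73114841
u_B3 = 1.099 / sqrt(3) = 0.63450795
u_B4 = 1.293 / sqrt(6) = 0.52786504
uc = sqrt(0.7222501^2 + 0.69084333^2 + 0.73114841^2 + 0.63450795^2 + 0.52786504^2) = 1.4881967
U = k * uc = 2 * 1.4881967
U = 2.9764

2.9764


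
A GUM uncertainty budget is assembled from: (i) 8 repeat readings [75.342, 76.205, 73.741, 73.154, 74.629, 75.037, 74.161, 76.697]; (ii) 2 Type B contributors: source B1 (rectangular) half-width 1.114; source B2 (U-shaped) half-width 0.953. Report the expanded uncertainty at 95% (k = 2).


mean = (75.342 + 76.205 + 73.741 + 73.154 + 74.629 + 75.037 + 74.161 + 76.697) / 8 = 74.87075
s = sqrt(sum((x - mean)^2)/(n-1)) = 1.2042117
u_A = s / sqrt(n) = 1.2042117 / sqrt(8) = 0.42575313
u_B1 = 1.114 / sqrt(3) = 0.6431682
u_B2 = 0.953 / sqrt(2) = 0.67387276
uc = sqrt(0.42575313^2 + 0.6431682^2 + 0.67387276^2) = 1.0242244
U = k * uc = 2 * 1.0242244
U = 2.0484

2.0484


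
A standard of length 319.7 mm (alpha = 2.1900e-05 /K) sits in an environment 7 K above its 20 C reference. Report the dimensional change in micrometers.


dL = L * alpha * dT
= 319.7 * 2.1900e-05 * 7
= 0.0490100 mm
dL_um = 0.0490100 * 1000 = 49.0100 um

49.0100


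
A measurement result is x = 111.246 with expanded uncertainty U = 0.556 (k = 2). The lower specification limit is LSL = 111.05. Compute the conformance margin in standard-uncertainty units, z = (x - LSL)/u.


u = U / k = 0.556 / 2 = 0.278
margin = |LSL - x| = |111.05 - 111.246| = 0.196
z = margin / u = 0.196 / 0.278
z = 0.7050

0.7050


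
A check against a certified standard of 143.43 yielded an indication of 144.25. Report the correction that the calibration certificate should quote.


Correction = standard - reading
= 143.43 - 144.25
= -0.8200

-0.8200


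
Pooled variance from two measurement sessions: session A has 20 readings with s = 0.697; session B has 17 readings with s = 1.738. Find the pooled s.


s_p = sqrt(((n1-1)*s1^2 + (n2-1)*s2^2) / (n1+n2-2))
numerator = (20-1)*0.697^2 + (17-1)*1.738^2 = 9.230371 + 48.330304 = 57.560675
denominator = 20 + 17 - 2 = 35
s_p^2 = 57.560675 / 35 = 1.6445907
s_p = sqrt(1.6445907) = 1.2824

1.2824


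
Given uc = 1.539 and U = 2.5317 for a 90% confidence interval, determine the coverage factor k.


k = U / uc
k = 2.5317 / 1.539
k = 1.645

1.645


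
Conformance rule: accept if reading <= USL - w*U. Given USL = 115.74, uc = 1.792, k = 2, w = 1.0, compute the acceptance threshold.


U = k * uc = 2 * 1.792 = 3.584
guard band g = w * U = 1.0 * 3.584 = 3.584
AL = USL - g = 115.74 - 3.584
AL = 112.1560

112.1560


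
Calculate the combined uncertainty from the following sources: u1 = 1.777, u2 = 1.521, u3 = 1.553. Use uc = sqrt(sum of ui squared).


uc = sqrt(1.777^2 + 1.521^2 + 1.553^2)
uc = sqrt(7.882979)
uc = 2.8077

2.8077


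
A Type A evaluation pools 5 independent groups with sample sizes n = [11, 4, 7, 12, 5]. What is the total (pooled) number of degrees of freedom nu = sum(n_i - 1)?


nu = sum_i (n_i - 1)
nu = ((11 - 1) + (4 - 1) + (7 - 1) + (12 - 1) + (5 - 1))
nu = 10 + 3 + 6 + 11 + 4
nu = 34

34


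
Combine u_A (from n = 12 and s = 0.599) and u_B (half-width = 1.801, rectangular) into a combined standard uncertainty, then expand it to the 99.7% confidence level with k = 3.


u_A = s / sqrt(n) = 0.599 / sqrt(12) = 0.17291641
u_B = half_width / sqrt(3) = 1.801 / sqrt(3) = 1.0398078
uc = sqrt(u_A^2 + u_B^2) = sqrt(0.17291641^2 + 1.0398078^2) = 1.0540874
U = k * uc = 3 * 1.0540874
U = 3.1623

3.1623


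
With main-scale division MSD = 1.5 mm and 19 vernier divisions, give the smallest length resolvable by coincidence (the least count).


LC = MSD / n_div
= 1.5 / 19
= 0.0789

0.0789


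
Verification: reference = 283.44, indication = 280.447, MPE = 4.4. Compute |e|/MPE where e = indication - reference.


e = indication - reference = 280.447 - 283.44 = -2.9930
|e| = 2.9930
ratio = |e| / MPE = 2.9930 / 4.4
ratio = 0.6802

0.6802


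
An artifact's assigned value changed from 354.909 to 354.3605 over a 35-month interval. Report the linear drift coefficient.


rate = (v2 - v1) / months
= (354.3605 - 354.909) / 35
= -0.5485 / 35
= -0.0157

-0.0157


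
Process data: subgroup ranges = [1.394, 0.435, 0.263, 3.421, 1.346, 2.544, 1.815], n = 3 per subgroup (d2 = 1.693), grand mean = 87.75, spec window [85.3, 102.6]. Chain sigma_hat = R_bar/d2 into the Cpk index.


R_bar = (1.394 + 0.435 + 0.263 + 3.421 + 1.346 + 2.544 + 1.815) / 7 = 1.6025714
sigma = R_bar / d2 = 1.6025714 / 1.693 = 0.94658677
Cp = (USL - LSL)/(6*sigma) = (102.6 - 85.3)/(6*0.94658677) = 3.0460
Cpu = (102.6 - 87.75)/(3*0.94658677) = 5.2293
Cpl = (87.75 - 85.3)/(3*0.94658677) = 0.8627
Cpk = min(Cpu, Cpl) = 0.8627

0.8627


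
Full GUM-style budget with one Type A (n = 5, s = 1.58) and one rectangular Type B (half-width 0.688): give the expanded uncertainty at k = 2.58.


u_A = s / sqrt(n) = 1.58 / sqrt(5) = 0.70659748
u_B = half_width / sqrt(3) = 0.688 / sqrt(3) = 0.39721699
uc = sqrt(u_A^2 + u_B^2) = sqrt(0.70659748^2 + 0.39721699^2) = 0.8105932
U = k * uc = 2.58 * 0.8105932
U = 2.0913

2.0913


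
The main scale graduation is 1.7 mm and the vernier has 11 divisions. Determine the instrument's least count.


LC = MSD / n_div
= 1.7 / 11
= 0.1545

0.1545


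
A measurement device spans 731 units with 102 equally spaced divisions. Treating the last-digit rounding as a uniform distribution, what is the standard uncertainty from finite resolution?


resolution = range / divisions
resolution = 731 / 102 = 7.1666667
u_res = resolution / (2*sqrt(3))
u_res = 7.1666667 / 3.4641016
u_res = 2.0688

2.0688


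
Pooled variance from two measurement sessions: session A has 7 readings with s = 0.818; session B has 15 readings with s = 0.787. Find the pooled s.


s_p = sqrt(((n1-1)*s1^2 + (n2-1)*s2^2) / (n1+n2-2))
numerator = (7-1)*0.818^2 + (15-1)*0.787^2 = 4.014744 + 8.671166 = 12.68591
denominator = 7 + 15 - 2 = 20
s_p^2 = 12.68591 / 20 = 0.6342955
s_p = sqrt(0.6342955) = 0.7964

0.7964


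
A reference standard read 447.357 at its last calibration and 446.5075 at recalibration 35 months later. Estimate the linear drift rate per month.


rate = (v2 - v1) / months
= (446.5075 - 447.357) / 35
= -0.8495 / 35
= -0.0243

-0.0243


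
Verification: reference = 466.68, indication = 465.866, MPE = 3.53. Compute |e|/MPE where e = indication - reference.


e = indication - reference = 465.866 - 466.68 = -0.8140
|e| = 0.8140
ratio = |e| / MPE = 0.8140 / 3.53
ratio = 0.2306

0.2306


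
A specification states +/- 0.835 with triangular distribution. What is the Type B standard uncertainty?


u_B = half_width / sqrt(6)
u_B = 0.835 / 2.4494897
u_B = 0.3409

0.3409


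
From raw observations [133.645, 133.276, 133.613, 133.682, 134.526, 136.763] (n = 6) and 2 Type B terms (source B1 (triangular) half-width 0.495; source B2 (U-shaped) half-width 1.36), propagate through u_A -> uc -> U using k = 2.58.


mean = (133.645 + 133.276 + 133.613 + 133.682 + 134.526 + 136.763) / 6 = 134.2508333
s = sqrt(sum((x - mean)^2)/(n-1)) = 1.2988021
u_A = s / sqrt(n) = 1.2988021 / sqrt(6) = 0.53023374
u_B1 = 0.495 / sqrt(6) = 0.2020829
u_B2 = 1.36 / sqrt(2) = 0.96166522
uc = sqrt(0.53023374^2 + 0.2020829^2 + 0.96166522^2) = 1.1165954
U = k * uc = 2.58 * 1.1165954
U = 2.8808

2.8808


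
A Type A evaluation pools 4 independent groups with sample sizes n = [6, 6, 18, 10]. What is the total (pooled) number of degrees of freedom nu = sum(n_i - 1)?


nu = sum_i (n_i - 1)
nu = ((6 - 1) + (6 - 1) + (18 - 1) + (10 - 1))
nu = 5 + 5 + 17 + 9
nu = 36

36


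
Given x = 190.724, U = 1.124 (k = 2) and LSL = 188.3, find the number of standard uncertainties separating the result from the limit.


u = U / k = 1.124 / 2 = 0.562
margin = |LSL - x| = |188.3 - 190.724| = 2.424
z = margin / u = 2.424 / 0.562
z = 4.3132

4.3132


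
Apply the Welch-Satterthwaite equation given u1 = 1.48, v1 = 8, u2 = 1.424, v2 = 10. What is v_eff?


uc = sqrt(u1^2 + u2^2) = sqrt(1.48^2 + 1.424^2) = 2.0538199
v_eff = uc^4 / (u1^4/v1 + u2^4/v2)
= 2.0538199^4 / (1.48^4/8 + 1.424^4/10)
= 17.79301 / 1.0109191
v_eff = 17.6008

17.6008


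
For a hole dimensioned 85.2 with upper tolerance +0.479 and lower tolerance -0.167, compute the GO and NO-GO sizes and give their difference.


GO = nominal - lower_tol (smallest hole = maximum material condition)
GO = 85.2 - 0.167 = 85.033
NO-GO = nominal + upper_tol (largest hole = least material condition)
NO-GO = 85.2 + 0.479 = 85.679
spread = NO-GO - GO = 85.679 - 85.033 = 0.6460

0.6460


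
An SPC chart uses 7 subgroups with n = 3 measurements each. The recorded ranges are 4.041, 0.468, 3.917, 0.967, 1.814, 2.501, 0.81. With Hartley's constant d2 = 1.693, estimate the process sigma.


R_bar = (4.041 + 0.468 + 3.917 + 0.967 + 1.814 + 2.501 + 0.81) / 7
R_bar = 14.518 / 7 = 2.074
sigma_hat = R_bar / d2 = 2.074 / 1.693 = 1.2250

1.2250


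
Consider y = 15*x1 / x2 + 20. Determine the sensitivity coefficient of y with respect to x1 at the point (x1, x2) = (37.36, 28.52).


y = 15*x1 / x2 + 20
dy/dx1 = 15/x2
Evaluate at x2 = 28.52: c1 = 15 / 28.52
c1 = 0.5259

0.5259


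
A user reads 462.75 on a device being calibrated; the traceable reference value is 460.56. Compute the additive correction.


Correction = standard - reading
= 460.56 - 462.75
= -2.1900

-2.1900


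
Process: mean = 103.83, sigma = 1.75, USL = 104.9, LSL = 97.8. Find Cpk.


Cpu = (USL - mean) / (3*sigma) = (104.9 - 103.83) / (3*1.75) = 0.2038
Cpl = (mean - LSL) / (3*sigma) = (103.83 - 97.8) / (3*1.75) = 1.1486
Cpk = min(Cpu, Cpl) = 0.2038

0.2038


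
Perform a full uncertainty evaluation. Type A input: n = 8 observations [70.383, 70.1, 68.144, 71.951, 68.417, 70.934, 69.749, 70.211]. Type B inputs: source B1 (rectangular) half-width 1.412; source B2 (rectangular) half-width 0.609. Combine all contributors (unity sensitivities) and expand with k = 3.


mean = (70.383 + 70.1 + 68.144 + 71.951 + 68.417 + 70.934 + 69.749 + 70.211) / 8 = 69.986125
s = sqrt(sum((x - mean)^2)/(n-1)) = 1.2474003
u_A = s / sqrt(n) = 1.2474003 / sqrt(8) = 0.44102261
u_B1 = 1.412 / sqrt(3) = 0.81521858
u_B2 = 0.609 / sqrt(3) = 0.35160631
uc = sqrt(0.44102261^2 + 0.81521858^2 + 0.35160631^2) = 0.99131694
U = k * uc = 3 * 0.99131694
U = 2.9740

2.9740


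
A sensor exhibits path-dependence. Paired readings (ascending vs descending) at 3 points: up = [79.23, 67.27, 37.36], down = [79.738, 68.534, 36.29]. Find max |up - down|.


|79.23 - 79.738| = 0.5080
|67.27 - 68.534| = 1.2640
|37.36 - 36.29| = 1.0700
hysteresis = max(diffs) = 1.2640

1.2640


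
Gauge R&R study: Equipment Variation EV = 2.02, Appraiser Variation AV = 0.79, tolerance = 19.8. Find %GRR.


GRR = sqrt(EV^2 + AV^2) = sqrt(2.02^2 + 0.79^2) = 2.1689859
%GRR = GRR / tol * 100 = 2.1689859 / 19.8 * 100
%GRR = 10.9545

10.9545


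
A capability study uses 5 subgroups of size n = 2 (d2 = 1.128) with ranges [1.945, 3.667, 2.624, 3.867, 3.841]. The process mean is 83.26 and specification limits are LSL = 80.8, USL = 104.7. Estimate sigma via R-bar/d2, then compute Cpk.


R_bar = (1.945 + 3.667 + 2.624 + 3.867 + 3.841) / 5 = 3.1888
sigma = R_bar / d2 = 3.1888 / 1.128 = 2.8269504
Cp = (USL - LSL)/(6*sigma) = (104.7 - 80.8)/(6*2.8269504) = 1.4091
Cpu = (104.7 - 83.26)/(3*2.8269504) = 2.5280
Cpl = (83.26 - 80.8)/(3*2.8269504) = 0.2901
Cpk = min(Cpu, Cpl) = 0.2901

0.2901


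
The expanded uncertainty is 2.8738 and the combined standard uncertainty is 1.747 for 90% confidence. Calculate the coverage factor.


k = U / uc
k = 2.8738 / 1.747
k = 1.645

1.645


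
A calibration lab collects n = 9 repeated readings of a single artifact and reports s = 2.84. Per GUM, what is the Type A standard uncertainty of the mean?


u_A = s / sqrt(n)
u_A = 2.84 / sqrt(9)
u_A = 2.84 / 3
u_A = 0.9467

0.9467


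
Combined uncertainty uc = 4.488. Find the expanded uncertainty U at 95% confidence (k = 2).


U = k * uc
U = 2 * 4.488
U = 8.9760

8.9760


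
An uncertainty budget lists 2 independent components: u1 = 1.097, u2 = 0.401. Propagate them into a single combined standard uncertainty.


uc = sqrt(1.097^2 + 0.401^2)
uc = sqrt(1.36421)
uc = 1.1680

1.1680


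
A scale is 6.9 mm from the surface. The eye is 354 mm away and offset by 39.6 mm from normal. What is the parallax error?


error = h * offset / d
= 6.9 * 39.6 / 354
= 0.7719

0.7719


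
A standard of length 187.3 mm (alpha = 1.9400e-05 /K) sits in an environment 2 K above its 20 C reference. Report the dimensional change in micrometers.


dL = L * alpha * dT
= 187.3 * 1.9400e-05 * 2
= 0.0072672 mm
dL_um = 0.0072672 * 1000 = 7.2672 um

7.2672


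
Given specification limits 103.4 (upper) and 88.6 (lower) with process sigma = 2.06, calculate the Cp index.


Cp = (USL - LSL) / (6 * sigma)
= (103.4 - 88.6) / (6 * 2.06)
= 14.8000 / 12.3600
= 1.1974

1.1974


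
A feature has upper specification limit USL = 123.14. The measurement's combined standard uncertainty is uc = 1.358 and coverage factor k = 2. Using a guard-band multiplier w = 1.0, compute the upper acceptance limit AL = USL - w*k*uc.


U = k * uc = 2 * 1.358 = 2.716
guard band g = w * U = 1.0 * 2.716 = 2.716
AL = USL - g = 123.14 - 2.716
AL = 120.4240

120.4240


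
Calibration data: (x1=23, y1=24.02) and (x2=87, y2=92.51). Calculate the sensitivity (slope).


slope = (y2 - y1) / (x2 - x1)
= (92.51 - 24.02) / (87 - 23)
= 68.4900 / 64
= 1.0702

1.0702


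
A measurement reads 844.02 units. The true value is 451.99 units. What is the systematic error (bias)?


Systematic error = measured - true
= 844.02 - 451.99
= 392.0300

392.0300


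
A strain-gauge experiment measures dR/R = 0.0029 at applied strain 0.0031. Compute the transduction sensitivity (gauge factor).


GF = (dR/R) / epsilon
= 0.0029 / 0.0031
= 0.9355

0.9355


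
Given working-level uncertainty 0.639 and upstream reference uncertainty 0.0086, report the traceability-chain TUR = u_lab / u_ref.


TUR = u_lab / u_ref
= 0.639 / 0.0086
= 74.3023

74.3023


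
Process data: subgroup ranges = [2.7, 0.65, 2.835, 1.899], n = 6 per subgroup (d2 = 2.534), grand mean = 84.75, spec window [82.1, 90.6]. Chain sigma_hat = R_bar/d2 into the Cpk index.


R_bar = (2.7 + 0.65 + 2.835 + 1.899) / 4 = 2.021
sigma = R_bar / d2 = 2.021 / 2.534 = 0.79755328
Cp = (USL - LSL)/(6*sigma) = (90.6 - 82.1)/(6*0.79755328) = 1.7763
Cpu = (90.6 - 84.75)/(3*0.79755328) = 2.4450
Cpl = (84.75 - 82.1)/(3*0.79755328) = 1.1076
Cpk = min(Cpu, Cpl) = 1.1076

1.1076


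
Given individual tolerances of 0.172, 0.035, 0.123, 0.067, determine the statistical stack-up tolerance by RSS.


RSS = sqrt(0.172^2 + 0.035^2 + 0.123^2 + 0.067^2)
= sqrt(0.050427)
= 0.2246

0.2246


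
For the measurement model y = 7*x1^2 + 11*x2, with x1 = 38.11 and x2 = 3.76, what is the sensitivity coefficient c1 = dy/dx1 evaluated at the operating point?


y = 7*x1^2 + 11*x2
dy/dx1 = 2*7*x1
Evaluate at x1 = 38.11: c1 = 14 * 38.11
c1 = 533.5400

533.5400


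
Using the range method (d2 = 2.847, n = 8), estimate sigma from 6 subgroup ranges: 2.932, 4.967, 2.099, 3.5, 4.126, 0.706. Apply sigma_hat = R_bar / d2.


R_bar = (2.932 + 4.967 + 2.099 + 3.5 + 4.126 + 0.706) / 6
R_bar = 18.33 / 6 = 3.055
sigma_hat = R_bar / d2 = 3.055 / 2.847 = 1.0731

1.0731


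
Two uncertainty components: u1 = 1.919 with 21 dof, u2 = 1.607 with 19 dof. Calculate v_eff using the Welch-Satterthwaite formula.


uc = sqrt(u1^2 + u2^2) = sqrt(1.919^2 + 1.607^2) = 2.5030002
v_eff = uc^4 / (u1^4/v1 + u2^4/v2)
= 2.5030002^4 / (1.919^4/21 + 1.607^4/19)
= 39.25035 / 0.99677633
v_eff = 39.3773

39.3773


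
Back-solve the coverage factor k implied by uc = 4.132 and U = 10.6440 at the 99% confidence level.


k = U / uc
k = 10.6440 / 4.132
k = 2.576

2.576


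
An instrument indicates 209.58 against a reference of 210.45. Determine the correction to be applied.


Correction = standard - reading
= 210.45 - 209.58
= 0.8700

0.8700


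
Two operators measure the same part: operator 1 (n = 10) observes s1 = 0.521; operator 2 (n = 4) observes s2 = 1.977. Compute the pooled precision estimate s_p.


s_p = sqrt(((n1-1)*s1^2 + (n2-1)*s2^2) / (n1+n2-2))
numerator = (10-1)*0.521^2 + (4-1)*1.977^2 = 2.442969 + 11.725587 = 14.168556
denominator = 10 + 4 - 2 = 12
s_p^2 = 14.168556 / 12 = 1.180713
s_p = sqrt(1.180713) = 1.0866

1.0866


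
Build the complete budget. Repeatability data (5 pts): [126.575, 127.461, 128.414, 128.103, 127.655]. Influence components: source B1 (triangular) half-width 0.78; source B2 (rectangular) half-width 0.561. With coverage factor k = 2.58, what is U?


mean = (126.575 + 127.461 + 128.414 + 128.103 + 127.655) / 5 = 127.6416
s = sqrt(sum((x - mean)^2)/(n-1)) = 0.70354872
u_A = s / sqrt(n) = 0.70354872 / sqrt(5) = 0.31463655
u_B1 = 0.78 / sqrt(6) = 0.31843367
u_B2 = 0.561 / sqrt(3) = 0.3238935
uc = sqrt(0.31463655^2 + 0.31843367^2 + 0.3238935^2) = 0.55254245
U = k * uc = 2.58 * 0.55254245
U = 1.4256

1.4256


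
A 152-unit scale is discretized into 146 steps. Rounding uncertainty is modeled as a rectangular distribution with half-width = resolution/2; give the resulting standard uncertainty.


resolution = range / divisions
resolution = 152 / 146 = 1.0410959
u_res = resolution / (2*sqrt(3))
u_res = 1.0410959 / 3.4641016
u_res = 0.3005

0.3005


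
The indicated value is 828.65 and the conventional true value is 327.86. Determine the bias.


Systematic error = measured - true
= 828.65 - 327.86
= 500.7900

500.7900


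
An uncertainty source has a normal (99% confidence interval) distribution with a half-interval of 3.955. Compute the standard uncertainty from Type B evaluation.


u_B = half_width / 2.576
u_B = 3.955 / 2.576
u_B = 1.5353

1.5353


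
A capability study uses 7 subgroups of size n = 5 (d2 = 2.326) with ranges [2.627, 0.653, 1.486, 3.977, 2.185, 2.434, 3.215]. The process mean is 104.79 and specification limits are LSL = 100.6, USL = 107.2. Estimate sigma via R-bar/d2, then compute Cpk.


R_bar = (2.627 + 0.653 + 1.486 + 3.977 + 2.185 + 2.434 + 3.215) / 7 = 2.3681429
sigma = R_bar / d2 = 2.3681429 / 2.326 = 1.0181182
Cp = (USL - LSL)/(6*sigma) = (107.2 - 100.6)/(6*1.0181182) = 1.0804
Cpu = (107.2 - 104.79)/(3*1.0181182) = 0.7890
Cpl = (104.79 - 100.6)/(3*1.0181182) = 1.3718
Cpk = min(Cpu, Cpl) = 0.7890

0.7890


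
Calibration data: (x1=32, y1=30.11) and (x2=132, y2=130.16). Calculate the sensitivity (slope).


slope = (y2 - y1) / (x2 - x1)
= (130.16 - 30.11) / (132 - 32)
= 100.0500 / 100
= 1.0005

1.0005


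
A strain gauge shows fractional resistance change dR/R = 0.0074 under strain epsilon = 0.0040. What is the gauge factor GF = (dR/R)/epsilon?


GF = (dR/R) / epsilon
= 0.0074 / 0.0040
= 1.8500

1.8500


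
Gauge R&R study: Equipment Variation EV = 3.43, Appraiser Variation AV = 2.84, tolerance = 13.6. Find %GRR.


GRR = sqrt(EV^2 + AV^2) = sqrt(3.43^2 + 2.84^2) = 4.453145
%GRR = GRR / tol * 100 = 4.453145 / 13.6 * 100
%GRR = 32.7437

32.7437


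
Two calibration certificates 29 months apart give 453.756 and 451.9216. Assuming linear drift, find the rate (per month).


rate = (v2 - v1) / months
= (451.9216 - 453.756) / 29
= -1.8344 / 29
= -0.0633

-0.0633


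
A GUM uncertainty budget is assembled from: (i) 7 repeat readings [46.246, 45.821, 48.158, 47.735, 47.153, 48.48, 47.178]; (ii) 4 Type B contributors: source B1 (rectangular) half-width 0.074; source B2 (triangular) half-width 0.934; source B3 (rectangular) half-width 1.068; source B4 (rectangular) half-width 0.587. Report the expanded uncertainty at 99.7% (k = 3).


mean = (46.246 + 45.821 + 48.158 + 47.735 + 47.153 + 48.48 + 47.178) / 7 = 47.253
s = sqrt(sum((x - mean)^2)/(n-1)) = 0.96929321
u_A = s / sqrt(n) = 0.96929321 / sqrt(7) = 0.3663584
u_B1 = 0.074 / sqrt(3) = 0.04272392
u_B2 = 0.934 / sqrt(6) = 0.3813039
u_B3 = 1.068 / sqrt(3) = 0.61661009
u_B4 = 0.587 / sqrt(3) = 0.33890461
uc = sqrt(0.3663584^2 + 0.04272392^2 + 0.3813039^2 + 0.61661009^2 + 0.33890461^2) = 0.88119284
U = k * uc = 3 * 0.88119284
U = 2.6436

2.6436


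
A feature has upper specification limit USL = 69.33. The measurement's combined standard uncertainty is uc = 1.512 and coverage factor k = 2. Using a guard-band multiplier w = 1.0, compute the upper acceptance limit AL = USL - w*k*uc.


U = k * uc = 2 * 1.512 = 3.024
guard band g = w * U = 1.0 * 3.024 = 3.024
AL = USL - g = 69.33 - 3.024
AL = 66.3060

66.3060


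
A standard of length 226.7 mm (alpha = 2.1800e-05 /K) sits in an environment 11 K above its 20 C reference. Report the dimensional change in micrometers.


dL = L * alpha * dT
= 226.7 * 2.1800e-05 * 11
= 0.0543627 mm
dL_um = 0.0543627 * 1000 = 54.3627 um

54.3627


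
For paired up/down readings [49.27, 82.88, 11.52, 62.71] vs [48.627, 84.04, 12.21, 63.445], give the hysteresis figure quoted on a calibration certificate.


|49.27 - 48.627| = 0.6430
|82.88 - 84.04| = 1.1600
|11.52 - 12.21| = 0.6900
|62.71 - 63.445| = 0.7350
hysteresis = max(diffs) = 1.1600

1.1600


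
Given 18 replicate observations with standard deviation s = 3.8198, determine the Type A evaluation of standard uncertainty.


u_A = s / sqrt(n)
u_A = 3.8198 / sqrt(18)
u_A = 3.8198 / 4.2426407
u_A = 0.9003

0.9003


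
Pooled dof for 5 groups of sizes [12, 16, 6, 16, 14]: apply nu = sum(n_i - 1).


nu = sum_i (n_i - 1)
nu = ((12 - 1) + (16 - 1) + (6 - 1) + (16 - 1) + (14 - 1))
nu = 11 + 15 + 5 + 15 + 13
nu = 59

59


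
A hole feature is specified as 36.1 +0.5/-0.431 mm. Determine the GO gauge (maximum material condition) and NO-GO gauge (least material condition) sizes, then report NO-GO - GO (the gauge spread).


GO = nominal - lower_tol (smallest hole = maximum material condition)
GO = 36.1 - 0.431 = 35.669
NO-GO = nominal + upper_tol (largest hole = least material condition)
NO-GO = 36.1 + 0.5 = 36.6
spread = NO-GO - GO = 36.6 - 35.669 = 0.9310

0.9310


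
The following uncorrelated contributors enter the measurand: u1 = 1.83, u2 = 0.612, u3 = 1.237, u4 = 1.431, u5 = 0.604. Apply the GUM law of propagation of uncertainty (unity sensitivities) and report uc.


uc = sqrt(1.83^2 + 0.612^2 + 1.237^2 + 1.431^2 + 0.604^2)
uc = sqrt(7.66619)
uc = 2.7688

2.7688


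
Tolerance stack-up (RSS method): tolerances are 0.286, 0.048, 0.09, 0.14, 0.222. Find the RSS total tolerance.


RSS = sqrt(0.286^2 + 0.048^2 + 0.09^2 + 0.14^2 + 0.222^2)
= sqrt(0.161084)
= 0.4014

0.4014


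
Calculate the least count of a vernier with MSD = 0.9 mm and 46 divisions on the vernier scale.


LC = MSD / n_div
= 0.9 / 46
= 0.0196

0.0196


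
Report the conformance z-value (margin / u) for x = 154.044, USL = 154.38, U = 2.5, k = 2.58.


u = U / k = 2.5 / 2.58 = 0.96899225
margin = |USL - x| = |154.38 - 154.044| = 0.336
z = margin / u = 0.336 / 0.96899225
z = 0.3468

0.3468


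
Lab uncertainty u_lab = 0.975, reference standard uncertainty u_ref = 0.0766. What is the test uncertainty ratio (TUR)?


TUR = u_lab / u_ref
= 0.975 / 0.0766
= 12.7285

12.7285


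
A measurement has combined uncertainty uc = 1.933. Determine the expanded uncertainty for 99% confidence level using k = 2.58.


U = k * uc
U = 2.58 * 1.933
U = 4.9871

4.9871


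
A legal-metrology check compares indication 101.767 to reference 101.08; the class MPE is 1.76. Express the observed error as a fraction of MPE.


e = indication - reference = 101.767 - 101.08 = 0.6870
|e| = 0.6870
ratio = |e| / MPE = 0.6870 / 1.76
ratio = 0.3903

0.3903
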